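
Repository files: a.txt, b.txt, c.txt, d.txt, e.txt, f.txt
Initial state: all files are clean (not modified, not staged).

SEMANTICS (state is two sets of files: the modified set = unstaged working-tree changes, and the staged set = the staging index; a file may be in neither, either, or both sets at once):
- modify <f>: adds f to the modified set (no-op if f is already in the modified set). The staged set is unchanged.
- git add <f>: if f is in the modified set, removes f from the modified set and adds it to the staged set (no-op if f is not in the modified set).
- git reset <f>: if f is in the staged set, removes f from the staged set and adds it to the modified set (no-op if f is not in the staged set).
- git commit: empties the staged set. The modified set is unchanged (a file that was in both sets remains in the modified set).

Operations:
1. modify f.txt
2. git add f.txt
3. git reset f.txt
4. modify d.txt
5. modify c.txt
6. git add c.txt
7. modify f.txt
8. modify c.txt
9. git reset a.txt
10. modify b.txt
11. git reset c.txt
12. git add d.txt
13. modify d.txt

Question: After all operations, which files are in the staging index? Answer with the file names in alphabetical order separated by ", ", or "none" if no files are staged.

After op 1 (modify f.txt): modified={f.txt} staged={none}
After op 2 (git add f.txt): modified={none} staged={f.txt}
After op 3 (git reset f.txt): modified={f.txt} staged={none}
After op 4 (modify d.txt): modified={d.txt, f.txt} staged={none}
After op 5 (modify c.txt): modified={c.txt, d.txt, f.txt} staged={none}
After op 6 (git add c.txt): modified={d.txt, f.txt} staged={c.txt}
After op 7 (modify f.txt): modified={d.txt, f.txt} staged={c.txt}
After op 8 (modify c.txt): modified={c.txt, d.txt, f.txt} staged={c.txt}
After op 9 (git reset a.txt): modified={c.txt, d.txt, f.txt} staged={c.txt}
After op 10 (modify b.txt): modified={b.txt, c.txt, d.txt, f.txt} staged={c.txt}
After op 11 (git reset c.txt): modified={b.txt, c.txt, d.txt, f.txt} staged={none}
After op 12 (git add d.txt): modified={b.txt, c.txt, f.txt} staged={d.txt}
After op 13 (modify d.txt): modified={b.txt, c.txt, d.txt, f.txt} staged={d.txt}

Answer: d.txt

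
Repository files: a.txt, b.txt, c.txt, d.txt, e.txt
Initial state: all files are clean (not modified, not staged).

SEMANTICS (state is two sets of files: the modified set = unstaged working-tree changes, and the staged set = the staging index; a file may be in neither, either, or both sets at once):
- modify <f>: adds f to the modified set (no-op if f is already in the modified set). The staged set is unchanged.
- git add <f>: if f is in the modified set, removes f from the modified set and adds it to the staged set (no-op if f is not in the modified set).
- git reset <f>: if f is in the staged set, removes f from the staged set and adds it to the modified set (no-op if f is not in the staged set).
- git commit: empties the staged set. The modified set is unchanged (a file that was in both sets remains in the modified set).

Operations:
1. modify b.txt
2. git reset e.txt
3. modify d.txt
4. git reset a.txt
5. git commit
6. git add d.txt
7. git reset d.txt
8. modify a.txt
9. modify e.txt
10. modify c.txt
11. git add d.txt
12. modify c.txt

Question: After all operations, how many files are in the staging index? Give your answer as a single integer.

After op 1 (modify b.txt): modified={b.txt} staged={none}
After op 2 (git reset e.txt): modified={b.txt} staged={none}
After op 3 (modify d.txt): modified={b.txt, d.txt} staged={none}
After op 4 (git reset a.txt): modified={b.txt, d.txt} staged={none}
After op 5 (git commit): modified={b.txt, d.txt} staged={none}
After op 6 (git add d.txt): modified={b.txt} staged={d.txt}
After op 7 (git reset d.txt): modified={b.txt, d.txt} staged={none}
After op 8 (modify a.txt): modified={a.txt, b.txt, d.txt} staged={none}
After op 9 (modify e.txt): modified={a.txt, b.txt, d.txt, e.txt} staged={none}
After op 10 (modify c.txt): modified={a.txt, b.txt, c.txt, d.txt, e.txt} staged={none}
After op 11 (git add d.txt): modified={a.txt, b.txt, c.txt, e.txt} staged={d.txt}
After op 12 (modify c.txt): modified={a.txt, b.txt, c.txt, e.txt} staged={d.txt}
Final staged set: {d.txt} -> count=1

Answer: 1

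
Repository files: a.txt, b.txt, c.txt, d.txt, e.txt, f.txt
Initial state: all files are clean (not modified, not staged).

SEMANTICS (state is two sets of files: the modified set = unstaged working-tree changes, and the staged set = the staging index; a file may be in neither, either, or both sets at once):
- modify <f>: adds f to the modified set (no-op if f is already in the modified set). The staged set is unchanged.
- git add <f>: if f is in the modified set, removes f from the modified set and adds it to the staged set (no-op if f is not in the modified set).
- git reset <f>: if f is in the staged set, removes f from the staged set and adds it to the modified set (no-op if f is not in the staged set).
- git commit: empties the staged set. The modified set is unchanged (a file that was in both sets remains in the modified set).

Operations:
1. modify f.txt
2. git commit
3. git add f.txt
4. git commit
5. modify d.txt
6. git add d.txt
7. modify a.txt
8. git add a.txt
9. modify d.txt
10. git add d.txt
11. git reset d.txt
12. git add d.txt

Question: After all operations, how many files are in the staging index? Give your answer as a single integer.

Answer: 2

Derivation:
After op 1 (modify f.txt): modified={f.txt} staged={none}
After op 2 (git commit): modified={f.txt} staged={none}
After op 3 (git add f.txt): modified={none} staged={f.txt}
After op 4 (git commit): modified={none} staged={none}
After op 5 (modify d.txt): modified={d.txt} staged={none}
After op 6 (git add d.txt): modified={none} staged={d.txt}
After op 7 (modify a.txt): modified={a.txt} staged={d.txt}
After op 8 (git add a.txt): modified={none} staged={a.txt, d.txt}
After op 9 (modify d.txt): modified={d.txt} staged={a.txt, d.txt}
After op 10 (git add d.txt): modified={none} staged={a.txt, d.txt}
After op 11 (git reset d.txt): modified={d.txt} staged={a.txt}
After op 12 (git add d.txt): modified={none} staged={a.txt, d.txt}
Final staged set: {a.txt, d.txt} -> count=2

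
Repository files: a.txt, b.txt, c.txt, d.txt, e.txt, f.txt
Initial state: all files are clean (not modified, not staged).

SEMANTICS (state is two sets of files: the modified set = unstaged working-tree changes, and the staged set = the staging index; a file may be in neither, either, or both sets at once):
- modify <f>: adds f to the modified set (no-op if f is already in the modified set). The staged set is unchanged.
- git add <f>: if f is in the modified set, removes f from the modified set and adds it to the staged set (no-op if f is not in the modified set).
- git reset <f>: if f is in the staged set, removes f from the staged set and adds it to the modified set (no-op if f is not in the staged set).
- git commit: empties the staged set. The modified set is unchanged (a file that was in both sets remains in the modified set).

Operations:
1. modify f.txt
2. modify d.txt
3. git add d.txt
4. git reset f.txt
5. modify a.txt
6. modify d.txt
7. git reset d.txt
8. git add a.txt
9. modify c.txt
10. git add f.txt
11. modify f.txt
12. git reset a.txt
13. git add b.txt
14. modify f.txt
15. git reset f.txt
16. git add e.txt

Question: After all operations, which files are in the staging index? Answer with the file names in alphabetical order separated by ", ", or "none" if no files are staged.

Answer: none

Derivation:
After op 1 (modify f.txt): modified={f.txt} staged={none}
After op 2 (modify d.txt): modified={d.txt, f.txt} staged={none}
After op 3 (git add d.txt): modified={f.txt} staged={d.txt}
After op 4 (git reset f.txt): modified={f.txt} staged={d.txt}
After op 5 (modify a.txt): modified={a.txt, f.txt} staged={d.txt}
After op 6 (modify d.txt): modified={a.txt, d.txt, f.txt} staged={d.txt}
After op 7 (git reset d.txt): modified={a.txt, d.txt, f.txt} staged={none}
After op 8 (git add a.txt): modified={d.txt, f.txt} staged={a.txt}
After op 9 (modify c.txt): modified={c.txt, d.txt, f.txt} staged={a.txt}
After op 10 (git add f.txt): modified={c.txt, d.txt} staged={a.txt, f.txt}
After op 11 (modify f.txt): modified={c.txt, d.txt, f.txt} staged={a.txt, f.txt}
After op 12 (git reset a.txt): modified={a.txt, c.txt, d.txt, f.txt} staged={f.txt}
After op 13 (git add b.txt): modified={a.txt, c.txt, d.txt, f.txt} staged={f.txt}
After op 14 (modify f.txt): modified={a.txt, c.txt, d.txt, f.txt} staged={f.txt}
After op 15 (git reset f.txt): modified={a.txt, c.txt, d.txt, f.txt} staged={none}
After op 16 (git add e.txt): modified={a.txt, c.txt, d.txt, f.txt} staged={none}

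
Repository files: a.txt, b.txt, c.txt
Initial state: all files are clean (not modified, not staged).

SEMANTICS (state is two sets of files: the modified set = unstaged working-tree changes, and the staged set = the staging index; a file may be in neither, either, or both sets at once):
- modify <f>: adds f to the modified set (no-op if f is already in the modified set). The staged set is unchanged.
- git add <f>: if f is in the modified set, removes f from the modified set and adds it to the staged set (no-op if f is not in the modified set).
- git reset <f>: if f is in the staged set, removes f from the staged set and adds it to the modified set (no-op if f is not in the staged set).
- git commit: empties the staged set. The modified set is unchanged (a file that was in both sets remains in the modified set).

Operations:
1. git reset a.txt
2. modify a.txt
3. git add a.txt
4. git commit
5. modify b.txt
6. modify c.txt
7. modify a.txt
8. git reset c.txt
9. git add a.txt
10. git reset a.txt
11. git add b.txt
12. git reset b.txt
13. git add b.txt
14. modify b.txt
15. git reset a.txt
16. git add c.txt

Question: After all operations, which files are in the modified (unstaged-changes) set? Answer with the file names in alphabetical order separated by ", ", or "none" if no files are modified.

Answer: a.txt, b.txt

Derivation:
After op 1 (git reset a.txt): modified={none} staged={none}
After op 2 (modify a.txt): modified={a.txt} staged={none}
After op 3 (git add a.txt): modified={none} staged={a.txt}
After op 4 (git commit): modified={none} staged={none}
After op 5 (modify b.txt): modified={b.txt} staged={none}
After op 6 (modify c.txt): modified={b.txt, c.txt} staged={none}
After op 7 (modify a.txt): modified={a.txt, b.txt, c.txt} staged={none}
After op 8 (git reset c.txt): modified={a.txt, b.txt, c.txt} staged={none}
After op 9 (git add a.txt): modified={b.txt, c.txt} staged={a.txt}
After op 10 (git reset a.txt): modified={a.txt, b.txt, c.txt} staged={none}
After op 11 (git add b.txt): modified={a.txt, c.txt} staged={b.txt}
After op 12 (git reset b.txt): modified={a.txt, b.txt, c.txt} staged={none}
After op 13 (git add b.txt): modified={a.txt, c.txt} staged={b.txt}
After op 14 (modify b.txt): modified={a.txt, b.txt, c.txt} staged={b.txt}
After op 15 (git reset a.txt): modified={a.txt, b.txt, c.txt} staged={b.txt}
After op 16 (git add c.txt): modified={a.txt, b.txt} staged={b.txt, c.txt}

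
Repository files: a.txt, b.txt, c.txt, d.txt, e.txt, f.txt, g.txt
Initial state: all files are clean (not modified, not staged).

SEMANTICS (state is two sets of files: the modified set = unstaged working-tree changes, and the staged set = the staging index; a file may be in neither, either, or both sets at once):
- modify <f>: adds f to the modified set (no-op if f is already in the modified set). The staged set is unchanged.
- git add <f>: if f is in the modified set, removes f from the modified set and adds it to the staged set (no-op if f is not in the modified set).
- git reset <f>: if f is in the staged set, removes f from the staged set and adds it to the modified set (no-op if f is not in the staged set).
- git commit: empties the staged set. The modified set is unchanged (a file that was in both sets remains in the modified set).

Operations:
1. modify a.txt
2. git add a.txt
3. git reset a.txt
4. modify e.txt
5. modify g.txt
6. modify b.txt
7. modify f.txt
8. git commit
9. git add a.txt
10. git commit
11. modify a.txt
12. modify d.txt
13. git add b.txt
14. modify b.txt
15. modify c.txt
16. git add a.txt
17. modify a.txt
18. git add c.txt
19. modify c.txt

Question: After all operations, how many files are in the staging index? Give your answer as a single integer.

After op 1 (modify a.txt): modified={a.txt} staged={none}
After op 2 (git add a.txt): modified={none} staged={a.txt}
After op 3 (git reset a.txt): modified={a.txt} staged={none}
After op 4 (modify e.txt): modified={a.txt, e.txt} staged={none}
After op 5 (modify g.txt): modified={a.txt, e.txt, g.txt} staged={none}
After op 6 (modify b.txt): modified={a.txt, b.txt, e.txt, g.txt} staged={none}
After op 7 (modify f.txt): modified={a.txt, b.txt, e.txt, f.txt, g.txt} staged={none}
After op 8 (git commit): modified={a.txt, b.txt, e.txt, f.txt, g.txt} staged={none}
After op 9 (git add a.txt): modified={b.txt, e.txt, f.txt, g.txt} staged={a.txt}
After op 10 (git commit): modified={b.txt, e.txt, f.txt, g.txt} staged={none}
After op 11 (modify a.txt): modified={a.txt, b.txt, e.txt, f.txt, g.txt} staged={none}
After op 12 (modify d.txt): modified={a.txt, b.txt, d.txt, e.txt, f.txt, g.txt} staged={none}
After op 13 (git add b.txt): modified={a.txt, d.txt, e.txt, f.txt, g.txt} staged={b.txt}
After op 14 (modify b.txt): modified={a.txt, b.txt, d.txt, e.txt, f.txt, g.txt} staged={b.txt}
After op 15 (modify c.txt): modified={a.txt, b.txt, c.txt, d.txt, e.txt, f.txt, g.txt} staged={b.txt}
After op 16 (git add a.txt): modified={b.txt, c.txt, d.txt, e.txt, f.txt, g.txt} staged={a.txt, b.txt}
After op 17 (modify a.txt): modified={a.txt, b.txt, c.txt, d.txt, e.txt, f.txt, g.txt} staged={a.txt, b.txt}
After op 18 (git add c.txt): modified={a.txt, b.txt, d.txt, e.txt, f.txt, g.txt} staged={a.txt, b.txt, c.txt}
After op 19 (modify c.txt): modified={a.txt, b.txt, c.txt, d.txt, e.txt, f.txt, g.txt} staged={a.txt, b.txt, c.txt}
Final staged set: {a.txt, b.txt, c.txt} -> count=3

Answer: 3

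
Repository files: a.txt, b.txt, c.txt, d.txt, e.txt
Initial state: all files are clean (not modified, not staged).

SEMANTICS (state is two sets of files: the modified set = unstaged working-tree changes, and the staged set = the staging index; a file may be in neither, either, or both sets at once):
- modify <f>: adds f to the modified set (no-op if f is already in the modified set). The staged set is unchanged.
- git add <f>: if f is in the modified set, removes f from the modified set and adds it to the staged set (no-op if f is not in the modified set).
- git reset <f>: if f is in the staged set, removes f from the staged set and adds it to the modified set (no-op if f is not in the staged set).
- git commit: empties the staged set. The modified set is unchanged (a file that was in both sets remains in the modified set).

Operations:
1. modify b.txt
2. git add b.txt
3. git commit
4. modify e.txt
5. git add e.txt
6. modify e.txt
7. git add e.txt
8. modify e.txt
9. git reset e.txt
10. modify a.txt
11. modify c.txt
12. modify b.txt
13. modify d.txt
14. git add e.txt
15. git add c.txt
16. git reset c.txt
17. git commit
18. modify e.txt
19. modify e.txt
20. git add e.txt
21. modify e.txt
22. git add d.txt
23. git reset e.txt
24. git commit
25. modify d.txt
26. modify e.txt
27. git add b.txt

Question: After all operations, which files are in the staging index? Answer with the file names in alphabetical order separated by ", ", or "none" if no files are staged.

After op 1 (modify b.txt): modified={b.txt} staged={none}
After op 2 (git add b.txt): modified={none} staged={b.txt}
After op 3 (git commit): modified={none} staged={none}
After op 4 (modify e.txt): modified={e.txt} staged={none}
After op 5 (git add e.txt): modified={none} staged={e.txt}
After op 6 (modify e.txt): modified={e.txt} staged={e.txt}
After op 7 (git add e.txt): modified={none} staged={e.txt}
After op 8 (modify e.txt): modified={e.txt} staged={e.txt}
After op 9 (git reset e.txt): modified={e.txt} staged={none}
After op 10 (modify a.txt): modified={a.txt, e.txt} staged={none}
After op 11 (modify c.txt): modified={a.txt, c.txt, e.txt} staged={none}
After op 12 (modify b.txt): modified={a.txt, b.txt, c.txt, e.txt} staged={none}
After op 13 (modify d.txt): modified={a.txt, b.txt, c.txt, d.txt, e.txt} staged={none}
After op 14 (git add e.txt): modified={a.txt, b.txt, c.txt, d.txt} staged={e.txt}
After op 15 (git add c.txt): modified={a.txt, b.txt, d.txt} staged={c.txt, e.txt}
After op 16 (git reset c.txt): modified={a.txt, b.txt, c.txt, d.txt} staged={e.txt}
After op 17 (git commit): modified={a.txt, b.txt, c.txt, d.txt} staged={none}
After op 18 (modify e.txt): modified={a.txt, b.txt, c.txt, d.txt, e.txt} staged={none}
After op 19 (modify e.txt): modified={a.txt, b.txt, c.txt, d.txt, e.txt} staged={none}
After op 20 (git add e.txt): modified={a.txt, b.txt, c.txt, d.txt} staged={e.txt}
After op 21 (modify e.txt): modified={a.txt, b.txt, c.txt, d.txt, e.txt} staged={e.txt}
After op 22 (git add d.txt): modified={a.txt, b.txt, c.txt, e.txt} staged={d.txt, e.txt}
After op 23 (git reset e.txt): modified={a.txt, b.txt, c.txt, e.txt} staged={d.txt}
After op 24 (git commit): modified={a.txt, b.txt, c.txt, e.txt} staged={none}
After op 25 (modify d.txt): modified={a.txt, b.txt, c.txt, d.txt, e.txt} staged={none}
After op 26 (modify e.txt): modified={a.txt, b.txt, c.txt, d.txt, e.txt} staged={none}
After op 27 (git add b.txt): modified={a.txt, c.txt, d.txt, e.txt} staged={b.txt}

Answer: b.txt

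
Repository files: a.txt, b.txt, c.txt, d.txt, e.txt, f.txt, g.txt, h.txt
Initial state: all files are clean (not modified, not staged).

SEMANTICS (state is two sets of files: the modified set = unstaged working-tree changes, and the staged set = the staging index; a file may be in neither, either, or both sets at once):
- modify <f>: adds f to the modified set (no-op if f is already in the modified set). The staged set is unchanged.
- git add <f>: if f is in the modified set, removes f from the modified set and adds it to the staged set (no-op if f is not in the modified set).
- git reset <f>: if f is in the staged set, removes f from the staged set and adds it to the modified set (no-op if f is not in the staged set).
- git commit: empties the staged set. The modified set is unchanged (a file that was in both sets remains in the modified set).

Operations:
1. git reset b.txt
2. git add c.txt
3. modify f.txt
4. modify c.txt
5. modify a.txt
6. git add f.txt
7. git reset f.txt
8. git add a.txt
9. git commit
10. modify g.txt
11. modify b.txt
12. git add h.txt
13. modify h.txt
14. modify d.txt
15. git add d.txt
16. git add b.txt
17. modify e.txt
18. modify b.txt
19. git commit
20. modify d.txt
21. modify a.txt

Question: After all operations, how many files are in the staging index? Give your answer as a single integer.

After op 1 (git reset b.txt): modified={none} staged={none}
After op 2 (git add c.txt): modified={none} staged={none}
After op 3 (modify f.txt): modified={f.txt} staged={none}
After op 4 (modify c.txt): modified={c.txt, f.txt} staged={none}
After op 5 (modify a.txt): modified={a.txt, c.txt, f.txt} staged={none}
After op 6 (git add f.txt): modified={a.txt, c.txt} staged={f.txt}
After op 7 (git reset f.txt): modified={a.txt, c.txt, f.txt} staged={none}
After op 8 (git add a.txt): modified={c.txt, f.txt} staged={a.txt}
After op 9 (git commit): modified={c.txt, f.txt} staged={none}
After op 10 (modify g.txt): modified={c.txt, f.txt, g.txt} staged={none}
After op 11 (modify b.txt): modified={b.txt, c.txt, f.txt, g.txt} staged={none}
After op 12 (git add h.txt): modified={b.txt, c.txt, f.txt, g.txt} staged={none}
After op 13 (modify h.txt): modified={b.txt, c.txt, f.txt, g.txt, h.txt} staged={none}
After op 14 (modify d.txt): modified={b.txt, c.txt, d.txt, f.txt, g.txt, h.txt} staged={none}
After op 15 (git add d.txt): modified={b.txt, c.txt, f.txt, g.txt, h.txt} staged={d.txt}
After op 16 (git add b.txt): modified={c.txt, f.txt, g.txt, h.txt} staged={b.txt, d.txt}
After op 17 (modify e.txt): modified={c.txt, e.txt, f.txt, g.txt, h.txt} staged={b.txt, d.txt}
After op 18 (modify b.txt): modified={b.txt, c.txt, e.txt, f.txt, g.txt, h.txt} staged={b.txt, d.txt}
After op 19 (git commit): modified={b.txt, c.txt, e.txt, f.txt, g.txt, h.txt} staged={none}
After op 20 (modify d.txt): modified={b.txt, c.txt, d.txt, e.txt, f.txt, g.txt, h.txt} staged={none}
After op 21 (modify a.txt): modified={a.txt, b.txt, c.txt, d.txt, e.txt, f.txt, g.txt, h.txt} staged={none}
Final staged set: {none} -> count=0

Answer: 0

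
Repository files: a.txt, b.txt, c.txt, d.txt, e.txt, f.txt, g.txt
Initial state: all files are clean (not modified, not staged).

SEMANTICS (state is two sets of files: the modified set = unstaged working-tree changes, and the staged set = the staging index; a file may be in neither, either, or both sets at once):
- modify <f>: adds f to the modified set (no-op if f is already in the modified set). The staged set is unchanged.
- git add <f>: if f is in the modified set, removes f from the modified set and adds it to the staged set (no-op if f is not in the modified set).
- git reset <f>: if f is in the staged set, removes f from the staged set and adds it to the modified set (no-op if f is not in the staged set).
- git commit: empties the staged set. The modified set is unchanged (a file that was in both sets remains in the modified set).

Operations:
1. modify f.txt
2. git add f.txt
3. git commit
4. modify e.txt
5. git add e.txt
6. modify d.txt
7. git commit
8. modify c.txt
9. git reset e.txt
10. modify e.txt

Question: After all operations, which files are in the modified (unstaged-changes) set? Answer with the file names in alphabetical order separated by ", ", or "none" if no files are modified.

Answer: c.txt, d.txt, e.txt

Derivation:
After op 1 (modify f.txt): modified={f.txt} staged={none}
After op 2 (git add f.txt): modified={none} staged={f.txt}
After op 3 (git commit): modified={none} staged={none}
After op 4 (modify e.txt): modified={e.txt} staged={none}
After op 5 (git add e.txt): modified={none} staged={e.txt}
After op 6 (modify d.txt): modified={d.txt} staged={e.txt}
After op 7 (git commit): modified={d.txt} staged={none}
After op 8 (modify c.txt): modified={c.txt, d.txt} staged={none}
After op 9 (git reset e.txt): modified={c.txt, d.txt} staged={none}
After op 10 (modify e.txt): modified={c.txt, d.txt, e.txt} staged={none}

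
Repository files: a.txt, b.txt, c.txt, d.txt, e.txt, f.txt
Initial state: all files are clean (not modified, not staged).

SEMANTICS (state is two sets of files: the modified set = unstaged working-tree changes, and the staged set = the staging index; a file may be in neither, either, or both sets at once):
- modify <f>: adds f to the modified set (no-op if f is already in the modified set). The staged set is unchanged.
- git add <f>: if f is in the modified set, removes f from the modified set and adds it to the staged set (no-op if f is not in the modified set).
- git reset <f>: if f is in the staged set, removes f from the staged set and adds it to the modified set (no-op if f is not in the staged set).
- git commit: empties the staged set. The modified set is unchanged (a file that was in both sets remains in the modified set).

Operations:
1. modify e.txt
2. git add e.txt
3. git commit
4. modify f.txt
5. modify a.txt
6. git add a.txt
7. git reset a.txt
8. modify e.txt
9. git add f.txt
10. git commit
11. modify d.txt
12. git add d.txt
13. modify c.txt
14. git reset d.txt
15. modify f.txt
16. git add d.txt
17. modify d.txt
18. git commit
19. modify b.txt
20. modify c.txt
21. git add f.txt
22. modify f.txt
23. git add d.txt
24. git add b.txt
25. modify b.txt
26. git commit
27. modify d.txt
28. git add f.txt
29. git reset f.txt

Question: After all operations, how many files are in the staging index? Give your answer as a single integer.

Answer: 0

Derivation:
After op 1 (modify e.txt): modified={e.txt} staged={none}
After op 2 (git add e.txt): modified={none} staged={e.txt}
After op 3 (git commit): modified={none} staged={none}
After op 4 (modify f.txt): modified={f.txt} staged={none}
After op 5 (modify a.txt): modified={a.txt, f.txt} staged={none}
After op 6 (git add a.txt): modified={f.txt} staged={a.txt}
After op 7 (git reset a.txt): modified={a.txt, f.txt} staged={none}
After op 8 (modify e.txt): modified={a.txt, e.txt, f.txt} staged={none}
After op 9 (git add f.txt): modified={a.txt, e.txt} staged={f.txt}
After op 10 (git commit): modified={a.txt, e.txt} staged={none}
After op 11 (modify d.txt): modified={a.txt, d.txt, e.txt} staged={none}
After op 12 (git add d.txt): modified={a.txt, e.txt} staged={d.txt}
After op 13 (modify c.txt): modified={a.txt, c.txt, e.txt} staged={d.txt}
After op 14 (git reset d.txt): modified={a.txt, c.txt, d.txt, e.txt} staged={none}
After op 15 (modify f.txt): modified={a.txt, c.txt, d.txt, e.txt, f.txt} staged={none}
After op 16 (git add d.txt): modified={a.txt, c.txt, e.txt, f.txt} staged={d.txt}
After op 17 (modify d.txt): modified={a.txt, c.txt, d.txt, e.txt, f.txt} staged={d.txt}
After op 18 (git commit): modified={a.txt, c.txt, d.txt, e.txt, f.txt} staged={none}
After op 19 (modify b.txt): modified={a.txt, b.txt, c.txt, d.txt, e.txt, f.txt} staged={none}
After op 20 (modify c.txt): modified={a.txt, b.txt, c.txt, d.txt, e.txt, f.txt} staged={none}
After op 21 (git add f.txt): modified={a.txt, b.txt, c.txt, d.txt, e.txt} staged={f.txt}
After op 22 (modify f.txt): modified={a.txt, b.txt, c.txt, d.txt, e.txt, f.txt} staged={f.txt}
After op 23 (git add d.txt): modified={a.txt, b.txt, c.txt, e.txt, f.txt} staged={d.txt, f.txt}
After op 24 (git add b.txt): modified={a.txt, c.txt, e.txt, f.txt} staged={b.txt, d.txt, f.txt}
After op 25 (modify b.txt): modified={a.txt, b.txt, c.txt, e.txt, f.txt} staged={b.txt, d.txt, f.txt}
After op 26 (git commit): modified={a.txt, b.txt, c.txt, e.txt, f.txt} staged={none}
After op 27 (modify d.txt): modified={a.txt, b.txt, c.txt, d.txt, e.txt, f.txt} staged={none}
After op 28 (git add f.txt): modified={a.txt, b.txt, c.txt, d.txt, e.txt} staged={f.txt}
After op 29 (git reset f.txt): modified={a.txt, b.txt, c.txt, d.txt, e.txt, f.txt} staged={none}
Final staged set: {none} -> count=0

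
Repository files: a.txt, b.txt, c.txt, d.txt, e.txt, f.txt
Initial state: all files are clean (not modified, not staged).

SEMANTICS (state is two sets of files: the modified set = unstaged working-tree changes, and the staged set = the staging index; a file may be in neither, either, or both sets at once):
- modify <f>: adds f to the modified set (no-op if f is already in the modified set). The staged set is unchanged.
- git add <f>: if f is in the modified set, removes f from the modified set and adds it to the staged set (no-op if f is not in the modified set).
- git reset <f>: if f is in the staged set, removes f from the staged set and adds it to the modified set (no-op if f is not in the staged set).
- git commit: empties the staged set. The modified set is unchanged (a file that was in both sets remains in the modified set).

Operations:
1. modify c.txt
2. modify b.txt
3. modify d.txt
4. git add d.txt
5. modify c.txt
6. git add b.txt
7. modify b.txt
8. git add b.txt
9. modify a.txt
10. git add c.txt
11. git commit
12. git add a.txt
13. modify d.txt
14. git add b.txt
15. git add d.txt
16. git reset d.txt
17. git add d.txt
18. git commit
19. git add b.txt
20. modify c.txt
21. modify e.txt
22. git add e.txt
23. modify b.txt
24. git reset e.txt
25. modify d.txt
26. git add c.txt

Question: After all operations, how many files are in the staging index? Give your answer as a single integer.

Answer: 1

Derivation:
After op 1 (modify c.txt): modified={c.txt} staged={none}
After op 2 (modify b.txt): modified={b.txt, c.txt} staged={none}
After op 3 (modify d.txt): modified={b.txt, c.txt, d.txt} staged={none}
After op 4 (git add d.txt): modified={b.txt, c.txt} staged={d.txt}
After op 5 (modify c.txt): modified={b.txt, c.txt} staged={d.txt}
After op 6 (git add b.txt): modified={c.txt} staged={b.txt, d.txt}
After op 7 (modify b.txt): modified={b.txt, c.txt} staged={b.txt, d.txt}
After op 8 (git add b.txt): modified={c.txt} staged={b.txt, d.txt}
After op 9 (modify a.txt): modified={a.txt, c.txt} staged={b.txt, d.txt}
After op 10 (git add c.txt): modified={a.txt} staged={b.txt, c.txt, d.txt}
After op 11 (git commit): modified={a.txt} staged={none}
After op 12 (git add a.txt): modified={none} staged={a.txt}
After op 13 (modify d.txt): modified={d.txt} staged={a.txt}
After op 14 (git add b.txt): modified={d.txt} staged={a.txt}
After op 15 (git add d.txt): modified={none} staged={a.txt, d.txt}
After op 16 (git reset d.txt): modified={d.txt} staged={a.txt}
After op 17 (git add d.txt): modified={none} staged={a.txt, d.txt}
After op 18 (git commit): modified={none} staged={none}
After op 19 (git add b.txt): modified={none} staged={none}
After op 20 (modify c.txt): modified={c.txt} staged={none}
After op 21 (modify e.txt): modified={c.txt, e.txt} staged={none}
After op 22 (git add e.txt): modified={c.txt} staged={e.txt}
After op 23 (modify b.txt): modified={b.txt, c.txt} staged={e.txt}
After op 24 (git reset e.txt): modified={b.txt, c.txt, e.txt} staged={none}
After op 25 (modify d.txt): modified={b.txt, c.txt, d.txt, e.txt} staged={none}
After op 26 (git add c.txt): modified={b.txt, d.txt, e.txt} staged={c.txt}
Final staged set: {c.txt} -> count=1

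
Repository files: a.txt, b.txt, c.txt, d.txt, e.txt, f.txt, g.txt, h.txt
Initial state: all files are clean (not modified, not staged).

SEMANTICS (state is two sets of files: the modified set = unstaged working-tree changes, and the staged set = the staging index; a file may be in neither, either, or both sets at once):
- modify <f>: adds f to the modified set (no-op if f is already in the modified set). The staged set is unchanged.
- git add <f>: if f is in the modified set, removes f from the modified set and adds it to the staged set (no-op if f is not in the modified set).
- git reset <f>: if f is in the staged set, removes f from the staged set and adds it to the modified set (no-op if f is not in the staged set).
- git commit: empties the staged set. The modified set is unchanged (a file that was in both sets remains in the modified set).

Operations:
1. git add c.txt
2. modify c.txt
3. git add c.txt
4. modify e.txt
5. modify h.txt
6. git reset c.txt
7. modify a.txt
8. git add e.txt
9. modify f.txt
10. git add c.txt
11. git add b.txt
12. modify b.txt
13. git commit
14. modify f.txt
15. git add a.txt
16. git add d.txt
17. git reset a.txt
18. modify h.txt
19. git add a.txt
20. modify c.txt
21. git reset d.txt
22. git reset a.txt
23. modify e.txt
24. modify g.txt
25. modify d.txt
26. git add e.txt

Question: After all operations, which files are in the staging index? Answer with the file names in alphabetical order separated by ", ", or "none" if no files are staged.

After op 1 (git add c.txt): modified={none} staged={none}
After op 2 (modify c.txt): modified={c.txt} staged={none}
After op 3 (git add c.txt): modified={none} staged={c.txt}
After op 4 (modify e.txt): modified={e.txt} staged={c.txt}
After op 5 (modify h.txt): modified={e.txt, h.txt} staged={c.txt}
After op 6 (git reset c.txt): modified={c.txt, e.txt, h.txt} staged={none}
After op 7 (modify a.txt): modified={a.txt, c.txt, e.txt, h.txt} staged={none}
After op 8 (git add e.txt): modified={a.txt, c.txt, h.txt} staged={e.txt}
After op 9 (modify f.txt): modified={a.txt, c.txt, f.txt, h.txt} staged={e.txt}
After op 10 (git add c.txt): modified={a.txt, f.txt, h.txt} staged={c.txt, e.txt}
After op 11 (git add b.txt): modified={a.txt, f.txt, h.txt} staged={c.txt, e.txt}
After op 12 (modify b.txt): modified={a.txt, b.txt, f.txt, h.txt} staged={c.txt, e.txt}
After op 13 (git commit): modified={a.txt, b.txt, f.txt, h.txt} staged={none}
After op 14 (modify f.txt): modified={a.txt, b.txt, f.txt, h.txt} staged={none}
After op 15 (git add a.txt): modified={b.txt, f.txt, h.txt} staged={a.txt}
After op 16 (git add d.txt): modified={b.txt, f.txt, h.txt} staged={a.txt}
After op 17 (git reset a.txt): modified={a.txt, b.txt, f.txt, h.txt} staged={none}
After op 18 (modify h.txt): modified={a.txt, b.txt, f.txt, h.txt} staged={none}
After op 19 (git add a.txt): modified={b.txt, f.txt, h.txt} staged={a.txt}
After op 20 (modify c.txt): modified={b.txt, c.txt, f.txt, h.txt} staged={a.txt}
After op 21 (git reset d.txt): modified={b.txt, c.txt, f.txt, h.txt} staged={a.txt}
After op 22 (git reset a.txt): modified={a.txt, b.txt, c.txt, f.txt, h.txt} staged={none}
After op 23 (modify e.txt): modified={a.txt, b.txt, c.txt, e.txt, f.txt, h.txt} staged={none}
After op 24 (modify g.txt): modified={a.txt, b.txt, c.txt, e.txt, f.txt, g.txt, h.txt} staged={none}
After op 25 (modify d.txt): modified={a.txt, b.txt, c.txt, d.txt, e.txt, f.txt, g.txt, h.txt} staged={none}
After op 26 (git add e.txt): modified={a.txt, b.txt, c.txt, d.txt, f.txt, g.txt, h.txt} staged={e.txt}

Answer: e.txt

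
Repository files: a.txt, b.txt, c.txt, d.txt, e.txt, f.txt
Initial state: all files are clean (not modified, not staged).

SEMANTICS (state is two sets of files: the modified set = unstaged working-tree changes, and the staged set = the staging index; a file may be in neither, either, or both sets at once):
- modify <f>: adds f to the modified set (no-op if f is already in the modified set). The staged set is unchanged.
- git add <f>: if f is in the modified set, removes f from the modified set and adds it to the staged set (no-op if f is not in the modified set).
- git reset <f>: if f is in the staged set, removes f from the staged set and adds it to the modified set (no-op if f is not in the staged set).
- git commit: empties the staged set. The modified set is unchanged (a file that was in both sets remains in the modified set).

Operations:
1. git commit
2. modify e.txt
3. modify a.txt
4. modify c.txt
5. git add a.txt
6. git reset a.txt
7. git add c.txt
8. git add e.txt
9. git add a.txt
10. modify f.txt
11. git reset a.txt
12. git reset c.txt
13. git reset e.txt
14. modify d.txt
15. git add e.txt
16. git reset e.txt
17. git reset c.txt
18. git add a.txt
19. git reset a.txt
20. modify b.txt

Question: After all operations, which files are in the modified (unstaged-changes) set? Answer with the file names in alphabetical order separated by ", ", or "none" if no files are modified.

Answer: a.txt, b.txt, c.txt, d.txt, e.txt, f.txt

Derivation:
After op 1 (git commit): modified={none} staged={none}
After op 2 (modify e.txt): modified={e.txt} staged={none}
After op 3 (modify a.txt): modified={a.txt, e.txt} staged={none}
After op 4 (modify c.txt): modified={a.txt, c.txt, e.txt} staged={none}
After op 5 (git add a.txt): modified={c.txt, e.txt} staged={a.txt}
After op 6 (git reset a.txt): modified={a.txt, c.txt, e.txt} staged={none}
After op 7 (git add c.txt): modified={a.txt, e.txt} staged={c.txt}
After op 8 (git add e.txt): modified={a.txt} staged={c.txt, e.txt}
After op 9 (git add a.txt): modified={none} staged={a.txt, c.txt, e.txt}
After op 10 (modify f.txt): modified={f.txt} staged={a.txt, c.txt, e.txt}
After op 11 (git reset a.txt): modified={a.txt, f.txt} staged={c.txt, e.txt}
After op 12 (git reset c.txt): modified={a.txt, c.txt, f.txt} staged={e.txt}
After op 13 (git reset e.txt): modified={a.txt, c.txt, e.txt, f.txt} staged={none}
After op 14 (modify d.txt): modified={a.txt, c.txt, d.txt, e.txt, f.txt} staged={none}
After op 15 (git add e.txt): modified={a.txt, c.txt, d.txt, f.txt} staged={e.txt}
After op 16 (git reset e.txt): modified={a.txt, c.txt, d.txt, e.txt, f.txt} staged={none}
After op 17 (git reset c.txt): modified={a.txt, c.txt, d.txt, e.txt, f.txt} staged={none}
After op 18 (git add a.txt): modified={c.txt, d.txt, e.txt, f.txt} staged={a.txt}
After op 19 (git reset a.txt): modified={a.txt, c.txt, d.txt, e.txt, f.txt} staged={none}
After op 20 (modify b.txt): modified={a.txt, b.txt, c.txt, d.txt, e.txt, f.txt} staged={none}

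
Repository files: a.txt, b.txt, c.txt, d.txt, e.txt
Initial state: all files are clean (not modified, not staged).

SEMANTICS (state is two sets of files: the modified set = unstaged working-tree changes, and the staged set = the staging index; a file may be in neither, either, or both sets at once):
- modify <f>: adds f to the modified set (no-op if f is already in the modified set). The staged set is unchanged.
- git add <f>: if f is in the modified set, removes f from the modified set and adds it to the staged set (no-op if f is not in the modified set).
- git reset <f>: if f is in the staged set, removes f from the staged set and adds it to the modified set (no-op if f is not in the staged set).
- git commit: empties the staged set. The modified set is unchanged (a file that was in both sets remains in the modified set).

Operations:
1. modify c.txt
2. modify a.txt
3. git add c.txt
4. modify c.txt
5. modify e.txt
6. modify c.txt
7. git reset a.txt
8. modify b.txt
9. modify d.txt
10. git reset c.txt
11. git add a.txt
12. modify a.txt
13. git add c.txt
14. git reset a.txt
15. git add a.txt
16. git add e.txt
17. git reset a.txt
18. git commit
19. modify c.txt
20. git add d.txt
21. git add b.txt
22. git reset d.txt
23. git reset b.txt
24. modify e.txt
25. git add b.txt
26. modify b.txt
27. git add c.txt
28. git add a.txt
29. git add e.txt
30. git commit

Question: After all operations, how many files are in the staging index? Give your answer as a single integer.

Answer: 0

Derivation:
After op 1 (modify c.txt): modified={c.txt} staged={none}
After op 2 (modify a.txt): modified={a.txt, c.txt} staged={none}
After op 3 (git add c.txt): modified={a.txt} staged={c.txt}
After op 4 (modify c.txt): modified={a.txt, c.txt} staged={c.txt}
After op 5 (modify e.txt): modified={a.txt, c.txt, e.txt} staged={c.txt}
After op 6 (modify c.txt): modified={a.txt, c.txt, e.txt} staged={c.txt}
After op 7 (git reset a.txt): modified={a.txt, c.txt, e.txt} staged={c.txt}
After op 8 (modify b.txt): modified={a.txt, b.txt, c.txt, e.txt} staged={c.txt}
After op 9 (modify d.txt): modified={a.txt, b.txt, c.txt, d.txt, e.txt} staged={c.txt}
After op 10 (git reset c.txt): modified={a.txt, b.txt, c.txt, d.txt, e.txt} staged={none}
After op 11 (git add a.txt): modified={b.txt, c.txt, d.txt, e.txt} staged={a.txt}
After op 12 (modify a.txt): modified={a.txt, b.txt, c.txt, d.txt, e.txt} staged={a.txt}
After op 13 (git add c.txt): modified={a.txt, b.txt, d.txt, e.txt} staged={a.txt, c.txt}
After op 14 (git reset a.txt): modified={a.txt, b.txt, d.txt, e.txt} staged={c.txt}
After op 15 (git add a.txt): modified={b.txt, d.txt, e.txt} staged={a.txt, c.txt}
After op 16 (git add e.txt): modified={b.txt, d.txt} staged={a.txt, c.txt, e.txt}
After op 17 (git reset a.txt): modified={a.txt, b.txt, d.txt} staged={c.txt, e.txt}
After op 18 (git commit): modified={a.txt, b.txt, d.txt} staged={none}
After op 19 (modify c.txt): modified={a.txt, b.txt, c.txt, d.txt} staged={none}
After op 20 (git add d.txt): modified={a.txt, b.txt, c.txt} staged={d.txt}
After op 21 (git add b.txt): modified={a.txt, c.txt} staged={b.txt, d.txt}
After op 22 (git reset d.txt): modified={a.txt, c.txt, d.txt} staged={b.txt}
After op 23 (git reset b.txt): modified={a.txt, b.txt, c.txt, d.txt} staged={none}
After op 24 (modify e.txt): modified={a.txt, b.txt, c.txt, d.txt, e.txt} staged={none}
After op 25 (git add b.txt): modified={a.txt, c.txt, d.txt, e.txt} staged={b.txt}
After op 26 (modify b.txt): modified={a.txt, b.txt, c.txt, d.txt, e.txt} staged={b.txt}
After op 27 (git add c.txt): modified={a.txt, b.txt, d.txt, e.txt} staged={b.txt, c.txt}
After op 28 (git add a.txt): modified={b.txt, d.txt, e.txt} staged={a.txt, b.txt, c.txt}
After op 29 (git add e.txt): modified={b.txt, d.txt} staged={a.txt, b.txt, c.txt, e.txt}
After op 30 (git commit): modified={b.txt, d.txt} staged={none}
Final staged set: {none} -> count=0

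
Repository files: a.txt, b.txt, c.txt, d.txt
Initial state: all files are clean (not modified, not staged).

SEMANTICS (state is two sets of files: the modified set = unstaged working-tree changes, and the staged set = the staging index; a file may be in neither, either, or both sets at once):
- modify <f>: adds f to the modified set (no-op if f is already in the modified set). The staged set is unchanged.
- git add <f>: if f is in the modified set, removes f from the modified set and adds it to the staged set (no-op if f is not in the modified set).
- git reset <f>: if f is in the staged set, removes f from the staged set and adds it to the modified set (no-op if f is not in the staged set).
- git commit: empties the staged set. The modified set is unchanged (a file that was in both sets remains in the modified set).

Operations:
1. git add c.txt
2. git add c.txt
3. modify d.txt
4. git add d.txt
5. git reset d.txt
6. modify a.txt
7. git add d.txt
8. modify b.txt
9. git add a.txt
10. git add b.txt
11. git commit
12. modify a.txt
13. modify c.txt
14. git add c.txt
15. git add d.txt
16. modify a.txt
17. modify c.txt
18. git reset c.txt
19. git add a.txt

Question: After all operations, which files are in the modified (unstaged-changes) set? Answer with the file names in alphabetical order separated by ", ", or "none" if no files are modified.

Answer: c.txt

Derivation:
After op 1 (git add c.txt): modified={none} staged={none}
After op 2 (git add c.txt): modified={none} staged={none}
After op 3 (modify d.txt): modified={d.txt} staged={none}
After op 4 (git add d.txt): modified={none} staged={d.txt}
After op 5 (git reset d.txt): modified={d.txt} staged={none}
After op 6 (modify a.txt): modified={a.txt, d.txt} staged={none}
After op 7 (git add d.txt): modified={a.txt} staged={d.txt}
After op 8 (modify b.txt): modified={a.txt, b.txt} staged={d.txt}
After op 9 (git add a.txt): modified={b.txt} staged={a.txt, d.txt}
After op 10 (git add b.txt): modified={none} staged={a.txt, b.txt, d.txt}
After op 11 (git commit): modified={none} staged={none}
After op 12 (modify a.txt): modified={a.txt} staged={none}
After op 13 (modify c.txt): modified={a.txt, c.txt} staged={none}
After op 14 (git add c.txt): modified={a.txt} staged={c.txt}
After op 15 (git add d.txt): modified={a.txt} staged={c.txt}
After op 16 (modify a.txt): modified={a.txt} staged={c.txt}
After op 17 (modify c.txt): modified={a.txt, c.txt} staged={c.txt}
After op 18 (git reset c.txt): modified={a.txt, c.txt} staged={none}
After op 19 (git add a.txt): modified={c.txt} staged={a.txt}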